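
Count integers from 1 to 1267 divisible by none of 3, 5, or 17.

|div by 3|=422, |div by 5|=253, |div by 17|=74.
|div by 3&5|=84, |div by 3&17|=24, |div by 5&17|=14, |div by all|=4.
By inclusion-exclusion, divisible by at least one: 422+253+74-84-24-14+4 = 631.
Not divisible by any: 1267 - 631.

Final answer: 636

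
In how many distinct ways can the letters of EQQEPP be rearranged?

Letters (E:2, P:2, Q:2). Total letters: 6.
Permutations = 6!/(2! x 2! x 2!).

Final answer: 90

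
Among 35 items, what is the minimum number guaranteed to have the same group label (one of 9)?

There are 9 possible values for group label (one of 9). With 35 items and 9 categories, by pigeonhole: ceiling(35/9).

Final answer: 4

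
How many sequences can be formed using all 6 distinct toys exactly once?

The number of ways to arrange 6 distinct objects is 6!.

Final answer: 6! = 720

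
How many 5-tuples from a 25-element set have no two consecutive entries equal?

First character: 25 choices. Each subsequent: 24 choices (must differ from the previous one).
Total: 25 x 24^4.

Final answer: 25 x 24^{4} = 8294400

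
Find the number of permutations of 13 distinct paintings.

The number of ways to arrange 13 distinct objects is 13!.

Final answer: 13! = 6227020800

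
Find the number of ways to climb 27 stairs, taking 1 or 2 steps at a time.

Let f(n) count the ways. The last step is size 1 or 2, so f(n) = f(n-1) + f(n-2) with f(1)=1, f(2)=2.
Building up term by term: f(1)=1, f(2)=2, f(3)=3, f(4)=5, f(5)=8, f(6)=13, f(7)=21, f(8)=34, f(9)=55, f(10)=89, f(11)=144, f(12)=233, f(13)=377, f(14)=610, f(15)=987, f(16)=1597, f(17)=2584, f(18)=4181, f(19)=6765, f(20)=10946, f(21)=17711, f(22)=28657, f(23)=46368, f(24)=75025, f(25)=121393, f(26)=196418, f(27)=317811.

Final answer: 317811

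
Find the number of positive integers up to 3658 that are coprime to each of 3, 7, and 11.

|div by 3|=1219, |div by 7|=522, |div by 11|=332.
|div by 3&7|=174, |div by 3&11|=110, |div by 7&11|=47, |div by all|=15.
By inclusion-exclusion, divisible by at least one: 1219+522+332-174-110-47+15 = 1757.
Not divisible by any: 3658 - 1757.

Final answer: 1901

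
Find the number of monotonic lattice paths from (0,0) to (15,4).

Each path has 15 right steps and 4 up steps in some order (19 steps total).
Choose which 4 of the 19 steps are up: C(19,4).

Final answer: C(19,4) = 3876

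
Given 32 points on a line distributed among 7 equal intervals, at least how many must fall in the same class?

By pigeonhole with 32 objects and 7 categories: ceiling(32/7).

Final answer: 5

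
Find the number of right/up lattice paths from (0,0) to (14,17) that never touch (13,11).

Total paths to (14,17): C(31,17) = 265182525.
Paths through (13,11): C(24,11) x C(7,6) = 17473008.
Avoiding (13,11): 265182525 - 17473008.

Final answer: 247709517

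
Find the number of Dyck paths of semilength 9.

Total monotonic paths to (9,9): C(18,9) = 48620.
A path is bad iff it touches y = x + 1; reflecting its initial segment maps bad paths bijectively onto all paths to (8,10), of which there are C(18,10) = 43758.
Valid Dyck paths: 48620 - 43758.
(These counts are the Catalan numbers.)

Final answer: C_{9} = 4862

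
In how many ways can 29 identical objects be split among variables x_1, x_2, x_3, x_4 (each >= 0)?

Stars and bars with 29 stars and 3 bars:
C(29+4-1, 4-1) = C(32,3).

Final answer: C(32,3) = 4960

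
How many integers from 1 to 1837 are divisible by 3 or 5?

Multiples of 3: 612. Multiples of 5: 367. Of both (lcm=15): 122.
By inclusion-exclusion: 612 + 367 - 122.

Final answer: 857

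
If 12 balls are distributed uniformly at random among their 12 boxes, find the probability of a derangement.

Derangements satisfy D(n) = (n-1)(D(n-1) + D(n-2)), starting from D(0)=1, D(1)=0.
Building up: D(2)=1, D(3)=2, D(4)=9, D(5)=44, D(6)=265, D(7)=1854, D(8)=14833, D(9)=133496, D(10)=1334961, D(11)=14684570, D(12)=176214841.
Total arrangements: 12! = 479001600.
Probability = D(12)/12! = 16019531/43545600.

Final answer: D(12)/12! = 176214841/479001600 = 0.367879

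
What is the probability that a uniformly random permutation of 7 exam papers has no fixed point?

D(n) = (n-1)(D(n-1) + D(n-2)), D(0)=1, D(1)=0.
Building up: D(2)=1, D(3)=2, D(4)=9, D(5)=44, D(6)=265, D(7)=1854.
Total arrangements: 7! = 5040.
Probability = D(7)/7! = 103/280.

Final answer: D(7)/7! = 1854/5040 = 0.367857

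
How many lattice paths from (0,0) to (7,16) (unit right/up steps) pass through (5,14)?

Paths (0,0)->(5,14): C(19,14) = 11628.
Paths (5,14)->(7,16): C(4,2) = 6.
By multiplication principle: 11628 x 6.

Final answer: 69768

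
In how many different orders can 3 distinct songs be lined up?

The number of ways to arrange 3 distinct objects is 3!.

Final answer: 3! = 6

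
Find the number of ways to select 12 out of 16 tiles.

C(16,12) = 16!/(12! x 4!).

Final answer: \binom{16}{12} = 1820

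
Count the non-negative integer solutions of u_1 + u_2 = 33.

Stars and bars with 33 stars and 1 bars:
C(33+2-1, 2-1) = C(34,1).

Final answer: C(34,1) = 34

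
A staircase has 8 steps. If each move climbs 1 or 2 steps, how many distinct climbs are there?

Condition on the final move: it is a 1-step (f(n-1) ways to get there) or a 2-step (f(n-2) ways), so f(n) = f(n-1) + f(n-2), with f(1)=1, f(2)=2.
Computing successive values: f(1)=1, f(2)=2, f(3)=3, f(4)=5, f(5)=8, f(6)=13, f(7)=21, f(8)=34.

Final answer: 34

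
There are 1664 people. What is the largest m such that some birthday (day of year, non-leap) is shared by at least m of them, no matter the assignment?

There are 365 possible values for birthday (day of year, non-leap). With 1664 people and 365 categories, by pigeonhole: ceiling(1664/365).

Final answer: 5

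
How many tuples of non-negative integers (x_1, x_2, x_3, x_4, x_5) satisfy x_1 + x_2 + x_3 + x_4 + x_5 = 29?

Stars and bars with 29 stars and 4 bars:
C(29+5-1, 5-1) = C(33,4).

Final answer: C(33,4) = 40920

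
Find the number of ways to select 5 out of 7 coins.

C(7,5) = 7!/(5! x (7-5)!).

Final answer: C(7,5) = 21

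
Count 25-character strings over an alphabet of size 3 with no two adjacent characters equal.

First character: 3 choices. Each subsequent: 2 choices (must differ from the previous one).
Total: 3 x 2^24.

Final answer: 3 x 2^{24} = 50331648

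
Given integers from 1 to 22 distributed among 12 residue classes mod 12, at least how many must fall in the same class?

By pigeonhole with 22 objects and 12 categories: ceiling(22/12).

Final answer: 2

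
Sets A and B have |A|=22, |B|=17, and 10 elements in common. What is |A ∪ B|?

|A union B| = |A| + |B| - |A intersect B| = 22 + 17 - 10.

Final answer: 29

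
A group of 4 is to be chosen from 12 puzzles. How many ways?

C(12,4) = 12!/(4! x 8!).

Final answer: \binom{12}{4} = 495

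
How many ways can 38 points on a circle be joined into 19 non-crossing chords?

The structures are counted by the Catalan number C_n. Here n = 38/2 = 19.
C_n = (2n)!/(n!(n+1)!), so C_{19} = 38!/(19! x 20!) = C(38,19)/20 = 35345263800/20.

Final answer: C_{19} = 1767263190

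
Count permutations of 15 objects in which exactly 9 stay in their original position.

Choose which 9 elements are fixed: C(15,9) = 5005.
Derange the remaining 6 using D(j) = (j-1)(D(j-1) + D(j-2)), D(0)=1, D(1)=0: D(2)=1, D(3)=2, D(4)=9, D(5)=44, D(6)=265.
Total: 5005 x 265.

Final answer: C(15,9) D(6) = 1326325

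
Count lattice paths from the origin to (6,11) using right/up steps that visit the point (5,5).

Paths (0,0)->(5,5): C(10,5) = 252.
Paths (5,5)->(6,11): C(7,6) = 7.
By multiplication principle: 252 x 7.

Final answer: 1764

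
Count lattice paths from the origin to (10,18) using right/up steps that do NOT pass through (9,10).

Total paths to (10,18): C(28,18) = 13123110.
Paths through (9,10): C(19,10) x C(9,8) = 831402.
Avoiding (9,10): 13123110 - 831402.

Final answer: 12291708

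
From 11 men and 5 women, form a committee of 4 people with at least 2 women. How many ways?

Sum over valid woman counts:
C(5,2)C(11,2) = 550
C(5,3)C(11,1) = 110
C(5,4)C(11,0) = 5
Total: 550 + 110 + 5.

Final answer: 665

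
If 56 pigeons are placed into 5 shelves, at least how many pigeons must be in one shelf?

By the pigeonhole principle: ceiling(56/5).

Final answer: 12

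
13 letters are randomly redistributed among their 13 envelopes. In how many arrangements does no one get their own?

Use the recurrence D(n) = (n-1)(D(n-1) + D(n-2)) with D(0)=1, D(1)=0.
D(2) = 1 x (0 + 1) = 1
D(3) = 2 x (1 + 0) = 2
D(4) = 3 x (2 + 1) = 9
D(5) = 4 x (9 + 2) = 44
D(6) = 5 x (44 + 9) = 265
D(7) = 6 x (265 + 44) = 1854
D(8) = 7 x (1854 + 265) = 14833
D(9) = 8 x (14833 + 1854) = 133496
D(10) = 9 x (133496 + 14833) = 1334961
D(11) = 10 x (1334961 + 133496) = 14684570
D(12) = 11 x (14684570 + 1334961) = 176214841
D(13) = 12 x (D(12) + D(11)) = 12 x (176214841 + 14684570)

Final answer: D(13) = 2290792932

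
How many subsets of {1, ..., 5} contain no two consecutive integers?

Let a(n) count such subsets of {1, ..., n}. Either n is excluded (a(n-1) ways) or n is included, forcing n-1 out (a(n-2) ways), so a(n) = a(n-1) + a(n-2) with a(1)=2, a(2)=3.
Building up term by term: a(1)=2, a(2)=3, a(3)=5, a(4)=8, a(5)=13.

Final answer: 13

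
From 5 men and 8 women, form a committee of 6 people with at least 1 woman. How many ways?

Sum over valid woman counts:
C(8,1)C(5,5) = 8
C(8,2)C(5,4) = 140
C(8,3)C(5,3) = 560
C(8,4)C(5,2) = 700
C(8,5)C(5,1) = 280
C(8,6)C(5,0) = 28
Total: 8 + 140 + 560 + 700 + 280 + 28.

Final answer: 1716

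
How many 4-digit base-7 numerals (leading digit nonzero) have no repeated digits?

First digit: 6 (nonzero). Second: 6 (not first). Third: 5, etc.
Total: 6 x 6 x 5 x 4.

Final answer: 720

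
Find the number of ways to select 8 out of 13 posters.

C(13,8) = 13!/(8! x (13-8)!).

Final answer: C(13,8) = 1287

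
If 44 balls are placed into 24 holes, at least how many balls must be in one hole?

By the pigeonhole principle: ceiling(44/24).

Final answer: 2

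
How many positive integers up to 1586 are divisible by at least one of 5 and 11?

Multiples of 5: 317. Multiples of 11: 144. Of both (lcm=55): 28.
By inclusion-exclusion: 317 + 144 - 28.

Final answer: 433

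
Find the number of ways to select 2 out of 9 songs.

C(9,2) = 9!/(2! x (9-2)!).

Final answer: C(9,2) = 36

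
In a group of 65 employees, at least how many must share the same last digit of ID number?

There are 10 possible values for last digit of ID number. With 65 employees and 10 categories, by pigeonhole: ceiling(65/10).

Final answer: 7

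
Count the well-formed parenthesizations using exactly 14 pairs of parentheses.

This is a standard Catalan-number count: the answer is C_n. Here n = 14 (pairs).
C_n = (2n)!/(n!(n+1)!), so C_{14} = 28!/(14! x 15!) = C(28,14)/15 = 40116600/15.

Final answer: C_{14} = 2674440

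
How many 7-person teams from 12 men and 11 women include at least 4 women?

Sum over valid woman counts:
C(11,4)C(12,3) = 72600
C(11,5)C(12,2) = 30492
C(11,6)C(12,1) = 5544
C(11,7)C(12,0) = 330
Total: 72600 + 30492 + 5544 + 330.

Final answer: 108966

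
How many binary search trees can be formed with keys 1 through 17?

This is a standard Catalan-number count: the answer is C_n. Here n = 17.
C_n = C(2n,n) - C(2n,n+1), so C_{17} = C(34,17) - C(34,18) = 2333606220 - 2203961430.

Final answer: C_{17} = 129644790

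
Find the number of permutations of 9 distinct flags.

The number of ways to arrange 9 distinct objects is 9!.

Final answer: 9! = 362880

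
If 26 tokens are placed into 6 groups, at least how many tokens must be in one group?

By the pigeonhole principle: ceiling(26/6).

Final answer: 5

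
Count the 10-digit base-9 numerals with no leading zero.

These are the integers in [9^9, 9^10), so the count is 9^10 - 9^9 = 8 x 9^9.

Final answer: 3099363912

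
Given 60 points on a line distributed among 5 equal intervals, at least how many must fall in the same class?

By pigeonhole with 60 objects and 5 categories: ceiling(60/5).

Final answer: 12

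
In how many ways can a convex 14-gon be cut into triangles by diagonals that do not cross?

This is a standard Catalan-number count: the answer is C_n. Here n = 14 - 2 = 12.
C_n = C(2n,n)/(n+1), so C_{12} = C(24,12)/13 = 2704156/13.

Final answer: C_{12} = 208012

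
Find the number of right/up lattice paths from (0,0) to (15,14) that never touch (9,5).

Total paths to (15,14): C(29,14) = 77558760.
Paths through (9,5): C(14,5) x C(15,9) = 10020010.
Avoiding (9,5): 77558760 - 10020010.

Final answer: 67538750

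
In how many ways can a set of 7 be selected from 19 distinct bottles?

C(19,7) = 19!/(7! x (19-7)!).

Final answer: C(19,7) = 50388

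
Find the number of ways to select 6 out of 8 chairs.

C(8,6) = 8!/(6! x (8-6)!).

Final answer: C(8,6) = 28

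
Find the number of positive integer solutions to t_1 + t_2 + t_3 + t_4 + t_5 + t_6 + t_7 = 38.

Substitute t'_i = t_i - 1 (so t'_i >= 0). Then sum t'_i = 38 - 7 = 31.
Stars and bars: C(31+7-1, 7-1) = C(37,6).

Final answer: C(37,6) = 2324784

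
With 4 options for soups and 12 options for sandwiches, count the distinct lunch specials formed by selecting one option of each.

By the multiplication principle: 4 x 12.

Final answer: 48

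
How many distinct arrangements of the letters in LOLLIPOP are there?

Letters (I:1, L:3, O:2, P:2). Total letters: 8.
Permutations = 8!/(3! x 2! x 2!).

Final answer: 1680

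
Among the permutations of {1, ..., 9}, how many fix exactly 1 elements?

Choose which 1 elements are fixed: C(9,1) = 9.
Derange the remaining 8 using D(j) = (j-1)(D(j-1) + D(j-2)), D(0)=1, D(1)=0: D(2)=1, D(3)=2, D(4)=9, D(5)=44, D(6)=265, D(7)=1854, D(8)=14833.
Total: 9 x 14833.

Final answer: C(9,1) D(8) = 133497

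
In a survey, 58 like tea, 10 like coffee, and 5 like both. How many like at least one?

|A union B| = |A| + |B| - |A intersect B| = 58 + 10 - 5.

Final answer: 63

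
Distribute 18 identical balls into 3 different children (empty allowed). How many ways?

Stars and bars: C(n+k-1, k-1) = C(20,2).

Final answer: C(20,2) = 190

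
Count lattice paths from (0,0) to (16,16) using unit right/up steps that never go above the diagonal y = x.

Total monotonic paths to (16,16): C(32,16) = 601080390.
Reflecting each bad path at its first crossing gives a bijection with paths to (15,17): C(32,17) = 565722720.
Valid Dyck paths: 601080390 - 565722720.
(Equivalently, C_{16} = C(32,16)/17 = 601080390/17.)

Final answer: C_{16} = 35357670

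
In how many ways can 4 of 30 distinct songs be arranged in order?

P(30,4) = 30!/(30-4)! = 30!/26!.

Final answer: P(30,4) = 657720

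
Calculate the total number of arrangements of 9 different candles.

The number of ways to arrange 9 distinct objects is 9!.

Final answer: 9! = 362880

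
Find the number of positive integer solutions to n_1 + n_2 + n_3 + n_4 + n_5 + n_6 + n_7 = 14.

Substitute n'_i = n_i - 1 (so n'_i >= 0). Then sum n'_i = 14 - 7 = 7.
Stars and bars: C(7+7-1, 7-1) = C(13,6).

Final answer: C(13,6) = 1716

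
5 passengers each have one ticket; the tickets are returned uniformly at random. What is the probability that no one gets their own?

Use the recurrence D(n) = (n-1)(D(n-1) + D(n-2)) with D(0)=1, D(1)=0.
Building up: D(2)=1, D(3)=2, D(4)=9, D(5)=44.
Total arrangements: 5! = 120.
Probability = D(5)/5! = 11/30.

Final answer: D(5)/5! = 44/120 = 0.366667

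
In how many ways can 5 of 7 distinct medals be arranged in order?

P(7,5) = 7!/(7-5)! = 7!/2!.

Final answer: P(7,5) = 2520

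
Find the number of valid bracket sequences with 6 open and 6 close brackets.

The structures are counted by the Catalan number C_n. Here n = 6 (pairs).
C_n = C(2n,n) - C(2n,n+1), so C_{6} = C(12,6) - C(12,7) = 924 - 792.

Final answer: C_{6} = 132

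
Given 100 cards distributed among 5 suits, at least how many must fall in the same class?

By pigeonhole with 100 objects and 5 categories: ceiling(100/5).

Final answer: 20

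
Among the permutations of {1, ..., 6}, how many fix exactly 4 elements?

Choose which 4 elements are fixed: C(6,4) = 15.
Derange the remaining 2 using D(j) = (j-1)(D(j-1) + D(j-2)), D(0)=1, D(1)=0: D(2)=1.
Total: 15 x 1.

Final answer: C(6,4) D(2) = 15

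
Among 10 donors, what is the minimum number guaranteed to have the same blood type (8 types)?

There are 8 possible values for blood type (8 types). With 10 donors and 8 categories, by pigeonhole: ceiling(10/8).

Final answer: 2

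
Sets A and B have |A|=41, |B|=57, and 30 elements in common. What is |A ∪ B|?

|A union B| = |A| + |B| - |A intersect B| = 41 + 57 - 30.

Final answer: 68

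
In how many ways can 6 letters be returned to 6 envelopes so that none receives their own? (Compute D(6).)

D(n) = (n-1)(D(n-1) + D(n-2)), D(0)=1, D(1)=0.
D(2) = 1 x (0 + 1) = 1
D(3) = 2 x (1 + 0) = 2
D(4) = 3 x (2 + 1) = 9
D(5) = 4 x (9 + 2) = 44
D(6) = 5 x (D(5) + D(4)) = 5 x (44 + 9)

Final answer: D(6) = 265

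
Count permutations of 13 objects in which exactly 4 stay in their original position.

Choose which 4 elements are fixed: C(13,4) = 715.
Derange the remaining 9 using D(j) = (j-1)(D(j-1) + D(j-2)), D(0)=1, D(1)=0: D(2)=1, D(3)=2, D(4)=9, D(5)=44, D(6)=265, D(7)=1854, D(8)=14833, D(9)=133496.
Total: 715 x 133496.

Final answer: C(13,4) D(9) = 95449640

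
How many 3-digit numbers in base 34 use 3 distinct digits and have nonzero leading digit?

First digit: 33 (nonzero). Second: 33 (not first). Third: 32, etc.
Total: 33 x 33 x 32.

Final answer: 34848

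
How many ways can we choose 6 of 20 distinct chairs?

C(20,6) = 20!/(6! x (20-6)!).

Final answer: C(20,6) = 38760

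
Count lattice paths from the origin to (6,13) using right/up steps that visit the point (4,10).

Paths (0,0)->(4,10): C(14,10) = 1001.
Paths (4,10)->(6,13): C(5,3) = 10.
By multiplication principle: 1001 x 10.

Final answer: 10010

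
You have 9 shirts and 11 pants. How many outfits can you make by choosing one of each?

By the multiplication principle: 9 x 11.

Final answer: 99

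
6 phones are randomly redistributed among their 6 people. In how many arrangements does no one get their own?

Derangements satisfy D(n) = (n-1)(D(n-1) + D(n-2)), starting from D(0)=1, D(1)=0.
D(2) = 1 x (0 + 1) = 1
D(3) = 2 x (1 + 0) = 2
D(4) = 3 x (2 + 1) = 9
D(5) = 4 x (9 + 2) = 44
D(6) = 5 x (D(5) + D(4)) = 5 x (44 + 9)

Final answer: D(6) = 265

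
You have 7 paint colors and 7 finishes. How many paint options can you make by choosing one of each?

By the multiplication principle: 7 x 7.

Final answer: 49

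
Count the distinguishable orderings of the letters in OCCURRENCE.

Letters (C:3, E:2, N:1, O:1, R:2, U:1). Total letters: 10.
Permutations = 10!/(3! x 2! x 2!).

Final answer: 151200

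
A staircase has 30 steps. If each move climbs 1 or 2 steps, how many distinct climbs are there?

Let f(n) count the ways. The last step is size 1 or 2, so f(n) = f(n-1) + f(n-2) with f(1)=1, f(2)=2.
Iterating the recurrence: f(1)=1, f(2)=2, f(3)=3, f(4)=5, f(5)=8, f(6)=13, f(7)=21, f(8)=34, f(9)=55, f(10)=89, f(11)=144, f(12)=233, f(13)=377, f(14)=610, f(15)=987, f(16)=1597, f(17)=2584, f(18)=4181, f(19)=6765, f(20)=10946, f(21)=17711, f(22)=28657, f(23)=46368, f(24)=75025, f(25)=121393, f(26)=196418, f(27)=317811, f(28)=514229, f(29)=832040, f(30)=1346269.

Final answer: 1346269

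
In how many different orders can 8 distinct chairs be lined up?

The number of ways to arrange 8 distinct objects is 8!.

Final answer: 8! = 40320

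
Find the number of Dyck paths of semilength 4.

Total monotonic paths to (4,4): C(8,4) = 70.
Paths that cross above y=x (reflection bijection): C(8,5) = 56.
Valid Dyck paths: 70 - 56.
(Equivalently, C_{4} = C(8,4)/5 = 70/5.)

Final answer: C_{4} = 14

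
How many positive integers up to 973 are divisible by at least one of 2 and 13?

Multiples of 2: 486. Multiples of 13: 74. Of both (lcm=26): 37.
By inclusion-exclusion: 486 + 74 - 37.

Final answer: 523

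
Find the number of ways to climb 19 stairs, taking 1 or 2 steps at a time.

Condition on the final move: it is a 1-step (f(n-1) ways to get there) or a 2-step (f(n-2) ways), so f(n) = f(n-1) + f(n-2), with f(1)=1, f(2)=2.
Building up term by term: f(1)=1, f(2)=2, f(3)=3, f(4)=5, f(5)=8, f(6)=13, f(7)=21, f(8)=34, f(9)=55, f(10)=89, f(11)=144, f(12)=233, f(13)=377, f(14)=610, f(15)=987, f(16)=1597, f(17)=2584, f(18)=4181, f(19)=6765.

Final answer: 6765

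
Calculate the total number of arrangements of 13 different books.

The number of ways to arrange 13 distinct objects is 13!.

Final answer: 13! = 6227020800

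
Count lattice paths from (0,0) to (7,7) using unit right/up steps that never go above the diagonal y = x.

Total monotonic paths to (7,7): C(14,7) = 3432.
By the reflection principle, paths that go above the diagonal number C(14,8) = 3003.
Valid Dyck paths: 3432 - 3003.
(Equivalently, C_{7} = C(14,7)/8 = 3432/8.)

Final answer: C_{7} = 429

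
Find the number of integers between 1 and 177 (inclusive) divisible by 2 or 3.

Multiples of 2: 88. Multiples of 3: 59. Of both (lcm=6): 29.
By inclusion-exclusion: 88 + 59 - 29.

Final answer: 118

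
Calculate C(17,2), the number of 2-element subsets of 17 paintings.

C(17,2) = 17!/(2! x (17-2)!).

Final answer: C(17,2) = 136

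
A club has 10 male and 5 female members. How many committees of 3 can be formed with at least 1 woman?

Sum over valid woman counts:
C(5,1)C(10,2) = 225
C(5,2)C(10,1) = 100
C(5,3)C(10,0) = 10
Total: 225 + 100 + 10.

Final answer: 335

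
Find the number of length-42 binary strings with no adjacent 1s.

Let a(n) count valid strings. If the last bit is 0 the prefix is any valid string of length n-1; if it is 1 the string must end in 01 with a valid prefix of length n-2. So a(n) = a(n-1) + a(n-2), a(1)=2, a(2)=3.
Building up term by term: a(1)=2, a(2)=3, a(3)=5, a(4)=8, a(5)=13, a(6)=21, a(7)=34, a(8)=55, a(9)=89, a(10)=144, a(11)=233, a(12)=377, a(13)=610, a(14)=987, a(15)=1597, a(16)=2584, a(17)=4181, a(18)=6765, a(19)=10946, a(20)=17711, a(21)=28657, a(22)=46368, a(23)=75025, a(24)=121393, a(25)=196418, a(26)=317811, a(27)=514229, a(28)=832040, a(29)=1346269, a(30)=2178309, a(31)=3524578, a(32)=5702887, a(33)=9227465, a(34)=14930352, a(35)=24157817, a(36)=39088169, a(37)=63245986, a(38)=102334155, a(39)=165580141, a(40)=267914296, a(41)=433494437, a(42)=701408733.

Final answer: 701408733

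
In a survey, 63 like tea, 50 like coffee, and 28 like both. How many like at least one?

|A union B| = |A| + |B| - |A intersect B| = 63 + 50 - 28.

Final answer: 85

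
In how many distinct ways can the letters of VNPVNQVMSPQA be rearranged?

Letters (A:1, M:1, N:2, P:2, Q:2, S:1, V:3). Total letters: 12.
Permutations = 12!/(3! x 2! x 2! x 2!).

Final answer: 9979200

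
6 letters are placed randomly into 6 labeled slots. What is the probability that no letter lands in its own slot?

D(n) = (n-1)(D(n-1) + D(n-2)), D(0)=1, D(1)=0.
Building up: D(2)=1, D(3)=2, D(4)=9, D(5)=44, D(6)=265.
Total arrangements: 6! = 720.
Probability = D(6)/6! = 53/144.

Final answer: D(6)/6! = 265/720 = 0.368056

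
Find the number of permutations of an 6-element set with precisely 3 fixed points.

Choose which 3 elements are fixed: C(6,3) = 20.
Derange the remaining 3 using D(j) = (j-1)(D(j-1) + D(j-2)), D(0)=1, D(1)=0: D(2)=1, D(3)=2.
Total: 20 x 2.

Final answer: C(6,3) D(3) = 40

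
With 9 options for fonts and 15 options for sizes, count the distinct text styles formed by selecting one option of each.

By the multiplication principle: 9 x 15.

Final answer: 135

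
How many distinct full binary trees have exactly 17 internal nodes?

The structures are counted by the Catalan number C_n. Here n = 17.
Using C_0 = 1 and C_(k+1) = C_k x 2(2k+1)/(k+2), build up term by term: C_1=1, C_2=2, C_3=5, C_4=14, C_5=42, C_6=132, C_7=429, C_8=1430, C_9=4862, C_10=16796, C_11=58786, C_12=208012, C_13=742900, C_14=2674440, C_15=9694845, C_16=35357670, C_17=129644790.

Final answer: C_{17} = 129644790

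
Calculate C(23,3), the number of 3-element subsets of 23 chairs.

C(23,3) = 23!/(3! x 20!).

Final answer: \binom{23}{3} = 1771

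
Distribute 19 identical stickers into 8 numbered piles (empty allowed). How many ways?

Stars and bars: C(n+k-1, k-1) = C(26,7).

Final answer: C(26,7) = 657800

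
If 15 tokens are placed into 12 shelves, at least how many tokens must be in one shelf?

By the pigeonhole principle: ceiling(15/12).

Final answer: 2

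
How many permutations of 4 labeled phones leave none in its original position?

Use the recurrence D(n) = (n-1)(D(n-1) + D(n-2)) with D(0)=1, D(1)=0.
D(2) = 1 x (0 + 1) = 1
D(3) = 2 x (1 + 0) = 2
D(4) = 3 x (D(3) + D(2)) = 3 x (2 + 1)

Final answer: D(4) = 9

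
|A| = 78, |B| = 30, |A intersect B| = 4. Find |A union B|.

|A union B| = |A| + |B| - |A intersect B| = 78 + 30 - 4.

Final answer: 104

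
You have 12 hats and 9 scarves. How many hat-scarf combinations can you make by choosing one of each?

By the multiplication principle: 12 x 9.

Final answer: 108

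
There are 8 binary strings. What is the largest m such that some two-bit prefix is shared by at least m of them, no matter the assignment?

There are 4 possible values for two-bit prefix. With 8 binary strings and 4 categories, by pigeonhole: ceiling(8/4).

Final answer: 2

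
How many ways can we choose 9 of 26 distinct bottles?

C(26,9) = 26!/(9! x 17!).

Final answer: \binom{26}{9} = 3124550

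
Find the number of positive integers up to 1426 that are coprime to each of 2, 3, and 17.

|div by 2|=713, |div by 3|=475, |div by 17|=83.
|div by 2&3|=237, |div by 2&17|=41, |div by 3&17|=27, |div by all|=13.
By inclusion-exclusion, divisible by at least one: 713+475+83-237-41-27+13 = 979.
Not divisible by any: 1426 - 979.

Final answer: 447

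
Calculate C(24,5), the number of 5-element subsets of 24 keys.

C(24,5) = 24!/(5! x (24-5)!).

Final answer: C(24,5) = 42504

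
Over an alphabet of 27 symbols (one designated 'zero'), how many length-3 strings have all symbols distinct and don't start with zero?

First digit: 26 (nonzero). Second: 26 (not first). Third: 25, etc.
Total: 26 x 26 x 25.

Final answer: 16900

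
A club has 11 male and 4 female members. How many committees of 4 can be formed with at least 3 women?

Sum over valid woman counts:
C(4,3)C(11,1) = 44
C(4,4)C(11,0) = 1
Total: 44 + 1.

Final answer: 45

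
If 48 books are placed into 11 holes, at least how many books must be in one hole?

By the pigeonhole principle: ceiling(48/11).

Final answer: 5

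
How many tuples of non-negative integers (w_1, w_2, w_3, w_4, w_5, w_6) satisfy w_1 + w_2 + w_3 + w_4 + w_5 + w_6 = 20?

Stars and bars with 20 stars and 5 bars:
C(20+6-1, 6-1) = C(25,5).

Final answer: C(25,5) = 53130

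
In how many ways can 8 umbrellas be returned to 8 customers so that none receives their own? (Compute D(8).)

Use the recurrence D(n) = (n-1)(D(n-1) + D(n-2)) with D(0)=1, D(1)=0.
D(2) = 1 x (0 + 1) = 1
D(3) = 2 x (1 + 0) = 2
D(4) = 3 x (2 + 1) = 9
D(5) = 4 x (9 + 2) = 44
D(6) = 5 x (44 + 9) = 265
D(7) = 6 x (265 + 44) = 1854
D(8) = 7 x (D(7) + D(6)) = 7 x (1854 + 265)

Final answer: D(8) = 14833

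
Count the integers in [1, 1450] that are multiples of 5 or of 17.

Multiples of 5: 290. Multiples of 17: 85. Of both (lcm=85): 17.
By inclusion-exclusion: 290 + 85 - 17.

Final answer: 358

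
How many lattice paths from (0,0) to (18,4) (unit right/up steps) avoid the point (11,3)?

Total paths to (18,4): C(22,4) = 7315.
Paths through (11,3): C(14,3) x C(8,1) = 2912.
Avoiding (11,3): 7315 - 2912.

Final answer: 4403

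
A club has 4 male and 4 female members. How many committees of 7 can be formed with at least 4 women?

Sum over valid woman counts:
C(4,4)C(4,3).

Final answer: 4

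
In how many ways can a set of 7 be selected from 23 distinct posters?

C(23,7) = 23!/(7! x 16!).

Final answer: \binom{23}{7} = 245157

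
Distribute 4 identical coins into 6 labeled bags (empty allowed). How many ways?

Stars and bars: C(n+k-1, k-1) = C(9,5).

Final answer: C(9,5) = 126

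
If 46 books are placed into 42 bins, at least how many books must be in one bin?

By the pigeonhole principle: ceiling(46/42).

Final answer: 2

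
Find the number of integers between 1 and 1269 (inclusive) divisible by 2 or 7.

Multiples of 2: 634. Multiples of 7: 181. Of both (lcm=14): 90.
By inclusion-exclusion: 634 + 181 - 90.

Final answer: 725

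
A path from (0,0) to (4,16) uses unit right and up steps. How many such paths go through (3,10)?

Paths (0,0)->(3,10): C(13,10) = 286.
Paths (3,10)->(4,16): C(7,6) = 7.
By multiplication principle: 286 x 7.

Final answer: 2002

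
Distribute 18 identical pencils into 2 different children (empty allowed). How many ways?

Stars and bars: C(n+k-1, k-1) = C(19,1).

Final answer: C(19,1) = 19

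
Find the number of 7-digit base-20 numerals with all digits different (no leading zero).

First digit: 19 (nonzero). Second: 19 (not first). Third: 18, etc.
Total: 19 x 19 x 18 x 17 x 16 x 15 x 14.

Final answer: 371165760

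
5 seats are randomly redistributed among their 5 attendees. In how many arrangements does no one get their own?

Derangements satisfy D(n) = (n-1)(D(n-1) + D(n-2)), starting from D(0)=1, D(1)=0.
D(2) = 1 x (0 + 1) = 1
D(3) = 2 x (1 + 0) = 2
D(4) = 3 x (2 + 1) = 9
D(5) = 4 x (D(4) + D(3)) = 4 x (9 + 2)

Final answer: D(5) = 44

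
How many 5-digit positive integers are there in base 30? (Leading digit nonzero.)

Leading digit: 29 options (nonzero). Other 4 digit(s): 30 options each.
Total: 29 x 30^4.

Final answer: 23490000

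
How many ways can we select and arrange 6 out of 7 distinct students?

P(7,6) = 7!/(7-6)! = 7!/1!.

Final answer: P(7,6) = 5040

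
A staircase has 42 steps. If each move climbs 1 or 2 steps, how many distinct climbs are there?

Let f(n) be the number of climbs. Removing the last move (1 or 2 steps) gives f(n) = f(n-1) + f(n-2); base cases f(1)=1, f(2)=2.
Iterating the recurrence: f(1)=1, f(2)=2, f(3)=3, f(4)=5, f(5)=8, f(6)=13, f(7)=21, f(8)=34, f(9)=55, f(10)=89, f(11)=144, f(12)=233, f(13)=377, f(14)=610, f(15)=987, f(16)=1597, f(17)=2584, f(18)=4181, f(19)=6765, f(20)=10946, f(21)=17711, f(22)=28657, f(23)=46368, f(24)=75025, f(25)=121393, f(26)=196418, f(27)=317811, f(28)=514229, f(29)=832040, f(30)=1346269, f(31)=2178309, f(32)=3524578, f(33)=5702887, f(34)=9227465, f(35)=14930352, f(36)=24157817, f(37)=39088169, f(38)=63245986, f(39)=102334155, f(40)=165580141, f(41)=267914296, f(42)=433494437.

Final answer: 433494437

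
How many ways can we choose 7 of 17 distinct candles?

C(17,7) = 17!/(7! x (17-7)!).

Final answer: C(17,7) = 19448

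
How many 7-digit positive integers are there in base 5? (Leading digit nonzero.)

In base 5, the leading digit has 4 choices (1..4); each of the remaining 6 digits has 5 choices.
Total: 4 x 5^6.

Final answer: 62500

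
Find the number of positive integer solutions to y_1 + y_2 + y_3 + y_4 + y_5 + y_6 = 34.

Substitute y'_i = y_i - 1 (so y'_i >= 0). Then sum y'_i = 34 - 6 = 28.
Stars and bars: C(28+6-1, 6-1) = C(33,5).

Final answer: C(33,5) = 237336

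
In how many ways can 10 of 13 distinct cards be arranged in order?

P(13,10) = 13!/(13-10)! = 13!/3!.

Final answer: P(13,10) = 1037836800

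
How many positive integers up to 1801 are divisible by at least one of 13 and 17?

Multiples of 13: 138. Multiples of 17: 105. Of both (lcm=221): 8.
By inclusion-exclusion: 138 + 105 - 8.

Final answer: 235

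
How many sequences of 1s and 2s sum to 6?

Let f(n) be the number of climbs. Removing the last move (1 or 2 steps) gives f(n) = f(n-1) + f(n-2); base cases f(1)=1, f(2)=2.
Iterating the recurrence: f(1)=1, f(2)=2, f(3)=3, f(4)=5, f(5)=8, f(6)=13.

Final answer: 13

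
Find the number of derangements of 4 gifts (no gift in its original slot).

D(n) = (n-1)(D(n-1) + D(n-2)), D(0)=1, D(1)=0.
D(2) = 1 x (0 + 1) = 1
D(3) = 2 x (1 + 0) = 2
D(4) = 3 x (D(3) + D(2)) = 3 x (2 + 1)

Final answer: D(4) = 9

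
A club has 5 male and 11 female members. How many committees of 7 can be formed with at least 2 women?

Sum over valid woman counts:
C(11,2)C(5,5) = 55
C(11,3)C(5,4) = 825
C(11,4)C(5,3) = 3300
C(11,5)C(5,2) = 4620
C(11,6)C(5,1) = 2310
C(11,7)C(5,0) = 330
Total: 55 + 825 + 3300 + 4620 + 2310 + 330.

Final answer: 11440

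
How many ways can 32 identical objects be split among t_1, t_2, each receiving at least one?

Substitute t'_i = t_i - 1 (so t'_i >= 0). Then sum t'_i = 32 - 2 = 30.
Stars and bars: C(30+2-1, 2-1) = C(31,1).

Final answer: C(31,1) = 31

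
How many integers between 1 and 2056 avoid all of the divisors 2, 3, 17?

|div by 2|=1028, |div by 3|=685, |div by 17|=120.
|div by 2&3|=342, |div by 2&17|=60, |div by 3&17|=40, |div by all|=20.
By inclusion-exclusion, divisible by at least one: 1028+685+120-342-60-40+20 = 1411.
Not divisible by any: 2056 - 1411.

Final answer: 645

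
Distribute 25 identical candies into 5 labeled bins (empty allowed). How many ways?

Stars and bars: C(n+k-1, k-1) = C(29,4).

Final answer: C(29,4) = 23751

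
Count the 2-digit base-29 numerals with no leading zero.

In base 29, the leading digit has 28 choices (1..28); each of the remaining 1 digits has 29 choices.
Total: 28 x 29^1.

Final answer: 812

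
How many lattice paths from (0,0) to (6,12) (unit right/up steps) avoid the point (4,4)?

Total paths to (6,12): C(18,12) = 18564.
Paths through (4,4): C(8,4) x C(10,8) = 3150.
Avoiding (4,4): 18564 - 3150.

Final answer: 15414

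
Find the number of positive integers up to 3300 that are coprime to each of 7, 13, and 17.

|div by 7|=471, |div by 13|=253, |div by 17|=194.
|div by 7&13|=36, |div by 7&17|=27, |div by 13&17|=14, |div by all|=2.
By inclusion-exclusion, divisible by at least one: 471+253+194-36-27-14+2 = 843.
Not divisible by any: 3300 - 843.

Final answer: 2457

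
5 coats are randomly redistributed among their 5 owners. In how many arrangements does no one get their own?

D(n) = (n-1)(D(n-1) + D(n-2)), D(0)=1, D(1)=0.
D(2) = 1 x (0 + 1) = 1
D(3) = 2 x (1 + 0) = 2
D(4) = 3 x (2 + 1) = 9
D(5) = 4 x (D(4) + D(3)) = 4 x (9 + 2)

Final answer: D(5) = 44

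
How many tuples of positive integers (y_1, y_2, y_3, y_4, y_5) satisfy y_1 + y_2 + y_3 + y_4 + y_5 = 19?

Substitute y'_i = y_i - 1 (so y'_i >= 0). Then sum y'_i = 19 - 5 = 14.
Stars and bars: C(14+5-1, 5-1) = C(18,4).

Final answer: C(18,4) = 3060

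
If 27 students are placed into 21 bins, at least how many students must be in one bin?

By the pigeonhole principle: ceiling(27/21).

Final answer: 2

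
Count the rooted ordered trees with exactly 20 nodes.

This is a standard Catalan-number count: the answer is C_n. Here n = 20 - 1 = 19.
Using C_0 = 1 and C_(k+1) = C_k x 2(2k+1)/(k+2), build up term by term: C_1=1, C_2=2, C_3=5, C_4=14, C_5=42, C_6=132, C_7=429, C_8=1430, C_9=4862, C_10=16796, C_11=58786, C_12=208012, C_13=742900, C_14=2674440, C_15=9694845, C_16=35357670, C_17=129644790, C_18=477638700, C_19=1767263190.

Final answer: C_{19} = 1767263190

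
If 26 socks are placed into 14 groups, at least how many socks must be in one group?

By the pigeonhole principle: ceiling(26/14).

Final answer: 2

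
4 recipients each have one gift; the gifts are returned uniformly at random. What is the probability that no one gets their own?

D(n) = (n-1)(D(n-1) + D(n-2)), D(0)=1, D(1)=0.
Building up: D(2)=1, D(3)=2, D(4)=9.
Total arrangements: 4! = 24.
Probability = D(4)/4! = 3/8.

Final answer: D(4)/4! = 9/24 = 0.375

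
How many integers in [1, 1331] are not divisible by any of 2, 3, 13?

|div by 2|=665, |div by 3|=443, |div by 13|=102.
|div by 2&3|=221, |div by 2&13|=51, |div by 3&13|=34, |div by all|=17.
By inclusion-exclusion, divisible by at least one: 665+443+102-221-51-34+17 = 921.
Not divisible by any: 1331 - 921.

Final answer: 410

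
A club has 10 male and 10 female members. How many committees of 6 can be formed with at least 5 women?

Sum over valid woman counts:
C(10,5)C(10,1) = 2520
C(10,6)C(10,0) = 210
Total: 2520 + 210.

Final answer: 2730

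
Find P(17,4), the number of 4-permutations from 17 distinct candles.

P(17,4) = 17!/(17-4)! = 17!/13!.

Final answer: P(17,4) = 57120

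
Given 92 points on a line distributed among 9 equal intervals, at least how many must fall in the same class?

By pigeonhole with 92 objects and 9 categories: ceiling(92/9).

Final answer: 11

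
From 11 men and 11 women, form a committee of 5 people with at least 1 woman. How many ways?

Sum over valid woman counts:
C(11,1)C(11,4) = 3630
C(11,2)C(11,3) = 9075
C(11,3)C(11,2) = 9075
C(11,4)C(11,1) = 3630
C(11,5)C(11,0) = 462
Total: 3630 + 9075 + 9075 + 3630 + 462.

Final answer: 25872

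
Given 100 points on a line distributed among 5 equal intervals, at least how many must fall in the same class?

By pigeonhole with 100 objects and 5 categories: ceiling(100/5).

Final answer: 20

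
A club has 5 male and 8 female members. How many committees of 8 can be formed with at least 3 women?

Sum over valid woman counts:
C(8,3)C(5,5) = 56
C(8,4)C(5,4) = 350
C(8,5)C(5,3) = 560
C(8,6)C(5,2) = 280
C(8,7)C(5,1) = 40
C(8,8)C(5,0) = 1
Total: 56 + 350 + 560 + 280 + 40 + 1.

Final answer: 1287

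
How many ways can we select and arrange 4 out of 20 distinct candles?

P(20,4) = 20!/(20-4)! = 20!/16!.

Final answer: P(20,4) = 116280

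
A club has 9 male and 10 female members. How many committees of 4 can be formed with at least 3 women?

Sum over valid woman counts:
C(10,3)C(9,1) = 1080
C(10,4)C(9,0) = 210
Total: 1080 + 210.

Final answer: 1290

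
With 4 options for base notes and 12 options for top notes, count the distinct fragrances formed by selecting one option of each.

By the multiplication principle: 4 x 12.

Final answer: 48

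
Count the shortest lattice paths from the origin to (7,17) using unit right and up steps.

Each path has 7 right steps and 17 up steps in some order (24 steps total).
Choose which 17 of the 24 steps are up: C(24,17).

Final answer: C(24,17) = 346104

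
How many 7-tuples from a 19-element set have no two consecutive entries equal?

First character: 19 choices. Each subsequent: 18 choices (must differ from the previous one).
Total: 19 x 18^6.

Final answer: 19 x 18^{6} = 646232256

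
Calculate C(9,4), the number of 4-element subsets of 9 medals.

C(9,4) = 9!/(4! x (9-4)!).

Final answer: C(9,4) = 126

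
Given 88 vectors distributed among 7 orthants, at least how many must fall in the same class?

By pigeonhole with 88 objects and 7 categories: ceiling(88/7).

Final answer: 13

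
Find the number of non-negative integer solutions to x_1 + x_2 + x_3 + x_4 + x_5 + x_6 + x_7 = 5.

Stars and bars with 5 stars and 6 bars:
C(5+7-1, 7-1) = C(11,6).

Final answer: C(11,6) = 462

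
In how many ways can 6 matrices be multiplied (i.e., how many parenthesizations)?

This is counted by the nth Catalan number C_n. Here n = 6 - 1 = 5.
C_n = C(2n,n) - C(2n,n+1), so C_{5} = C(10,5) - C(10,6) = 252 - 210.

Final answer: C_{5} = 42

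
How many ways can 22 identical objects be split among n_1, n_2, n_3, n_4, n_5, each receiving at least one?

Substitute n'_i = n_i - 1 (so n'_i >= 0). Then sum n'_i = 22 - 5 = 17.
Stars and bars: C(17+5-1, 5-1) = C(21,4).

Final answer: C(21,4) = 5985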